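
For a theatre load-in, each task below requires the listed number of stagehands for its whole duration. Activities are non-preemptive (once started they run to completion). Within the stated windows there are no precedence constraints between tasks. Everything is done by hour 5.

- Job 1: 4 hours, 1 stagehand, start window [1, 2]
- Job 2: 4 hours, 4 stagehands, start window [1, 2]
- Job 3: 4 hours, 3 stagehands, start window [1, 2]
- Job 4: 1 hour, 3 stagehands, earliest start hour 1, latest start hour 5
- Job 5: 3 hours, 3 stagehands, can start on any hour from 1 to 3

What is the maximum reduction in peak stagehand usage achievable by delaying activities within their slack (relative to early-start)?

3

Early-start peak: h1:14  h2:11  h3:11  h4:8  h5:0 ⇒ 14.
Leveled (Job 1@1, Job 2@1, Job 3@1, Job 4@1, Job 5@2): h1:11  h2:11  h3:11  h4:11  h5:0 ⇒ 11.
Reduction 14 − 11 = 3.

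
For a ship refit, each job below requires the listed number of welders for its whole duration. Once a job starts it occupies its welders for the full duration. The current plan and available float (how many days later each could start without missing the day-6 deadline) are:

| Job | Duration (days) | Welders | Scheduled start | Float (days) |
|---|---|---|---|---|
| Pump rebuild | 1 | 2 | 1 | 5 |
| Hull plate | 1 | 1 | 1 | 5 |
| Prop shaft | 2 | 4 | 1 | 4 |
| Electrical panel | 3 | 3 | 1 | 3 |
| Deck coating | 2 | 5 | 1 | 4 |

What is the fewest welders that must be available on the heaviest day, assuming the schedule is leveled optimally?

Early-start (Pump rebuild@1, Hull plate@1, Prop shaft@1, Electrical panel@1, Deck coating@1) gives peak 15: d1:15  d2:12  d3:3  d4:0  d5:0  d6:0.
Shift Electrical panel→2, Deck coating→5.
Schedule Pump rebuild@1, Hull plate@1, Prop shaft@1, Electrical panel@2, Deck coating@5: d1:7  d2:7  d3:3  d4:3  d5:5  d6:5 — peak 7.

7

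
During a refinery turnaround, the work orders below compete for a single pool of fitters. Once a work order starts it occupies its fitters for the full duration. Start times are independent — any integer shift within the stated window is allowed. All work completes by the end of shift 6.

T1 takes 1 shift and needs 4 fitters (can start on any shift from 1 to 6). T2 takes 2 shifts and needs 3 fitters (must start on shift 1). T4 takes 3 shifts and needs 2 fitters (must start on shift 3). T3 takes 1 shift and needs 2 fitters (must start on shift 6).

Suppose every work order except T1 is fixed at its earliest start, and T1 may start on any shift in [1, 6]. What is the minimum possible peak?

6

T1@1: s1:7  s2:3  s3:2  s4:2  s5:2  s6:2 → peak 7
T1@2: s1:3  s2:7  s3:2  s4:2  s5:2  s6:2 → peak 7
T1@3: s1:3  s2:3  s3:6  s4:2  s5:2  s6:2 → peak 6
T1@4: s1:3  s2:3  s3:2  s4:6  s5:2  s6:2 → peak 6
T1@5: s1:3  s2:3  s3:2  s4:2  s5:6  s6:2 → peak 6
T1@6: s1:3  s2:3  s3:2  s4:2  s5:2  s6:6 → peak 6
Best is T1@3, peak 6.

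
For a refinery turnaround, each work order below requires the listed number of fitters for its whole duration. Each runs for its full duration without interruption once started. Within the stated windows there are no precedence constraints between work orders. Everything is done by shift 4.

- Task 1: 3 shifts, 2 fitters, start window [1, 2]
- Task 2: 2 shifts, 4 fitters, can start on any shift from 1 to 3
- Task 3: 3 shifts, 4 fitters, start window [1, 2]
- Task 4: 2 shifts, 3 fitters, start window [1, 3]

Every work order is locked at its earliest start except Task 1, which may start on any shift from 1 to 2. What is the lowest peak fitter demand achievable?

13

Task 1@1: s1:13  s2:13  s3:6  s4:0 → peak 13
Task 1@2: s1:11  s2:13  s3:6  s4:2 → peak 13
Best is Task 1@1, peak 13.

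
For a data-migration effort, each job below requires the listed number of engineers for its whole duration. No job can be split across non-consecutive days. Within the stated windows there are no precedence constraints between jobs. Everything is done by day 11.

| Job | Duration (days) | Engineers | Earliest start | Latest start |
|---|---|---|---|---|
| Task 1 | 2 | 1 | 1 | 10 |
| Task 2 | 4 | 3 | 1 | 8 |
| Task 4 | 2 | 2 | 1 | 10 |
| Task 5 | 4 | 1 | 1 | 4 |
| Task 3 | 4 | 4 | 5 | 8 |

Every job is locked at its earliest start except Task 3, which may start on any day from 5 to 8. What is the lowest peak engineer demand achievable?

Task 3@5: d1:7  d2:7  d3:4  d4:4  d5:4  d6:4  d7:4  d8:4  d9:0  d10:0  d11:0 → peak 7
Task 3@6: d1:7  d2:7  d3:4  d4:4  d5:0  d6:4  d7:4  d8:4  d9:4  d10:0  d11:0 → peak 7
Task 3@7: d1:7  d2:7  d3:4  d4:4  d5:0  d6:0  d7:4  d8:4  d9:4  d10:4  d11:0 → peak 7
Task 3@8: d1:7  d2:7  d3:4  d4:4  d5:0  d6:0  d7:0  d8:4  d9:4  d10:4  d11:4 → peak 7
Best is Task 3@5, peak 7.

7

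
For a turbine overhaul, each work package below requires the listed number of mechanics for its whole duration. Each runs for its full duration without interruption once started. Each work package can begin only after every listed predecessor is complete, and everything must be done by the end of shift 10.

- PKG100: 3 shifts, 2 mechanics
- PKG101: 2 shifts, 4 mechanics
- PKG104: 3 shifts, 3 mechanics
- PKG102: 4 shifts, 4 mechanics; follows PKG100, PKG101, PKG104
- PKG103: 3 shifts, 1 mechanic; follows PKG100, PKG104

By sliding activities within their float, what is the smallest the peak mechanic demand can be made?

Early-start (PKG100@1, PKG101@1, PKG104@1, PKG102@4, PKG103@4) gives peak 9: s1:9  s2:9  s3:5  s4:5  s5:5  s6:5  s7:4  s8:0  s9:0  s10:0.
Shift PKG101→4, PKG102→6.
Schedule PKG100@1, PKG101@4, PKG104@1, PKG102@6, PKG103@4: s1:5  s2:5  s3:5  s4:5  s5:5  s6:5  s7:4  s8:4  s9:4  s10:0 — peak 5.
Total mechanic-shifts = 42 over 10 shifts ⇒ peak ≥ ⌈42/10⌉ = 5, so 5 is optimal.

5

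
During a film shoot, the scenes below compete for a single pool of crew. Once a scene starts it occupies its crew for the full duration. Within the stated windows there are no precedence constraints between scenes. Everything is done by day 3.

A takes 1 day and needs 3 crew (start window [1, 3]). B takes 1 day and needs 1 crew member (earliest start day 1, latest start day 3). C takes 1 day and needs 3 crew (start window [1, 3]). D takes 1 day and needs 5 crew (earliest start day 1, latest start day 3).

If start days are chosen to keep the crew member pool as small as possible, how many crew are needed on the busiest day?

5

Early-start (A@1, B@1, C@1, D@1) gives peak 12: d1:12  d2:0  d3:0.
Shift C→2, D→3.
Schedule A@1, B@1, C@2, D@3: d1:4  d2:3  d3:5 — peak 5.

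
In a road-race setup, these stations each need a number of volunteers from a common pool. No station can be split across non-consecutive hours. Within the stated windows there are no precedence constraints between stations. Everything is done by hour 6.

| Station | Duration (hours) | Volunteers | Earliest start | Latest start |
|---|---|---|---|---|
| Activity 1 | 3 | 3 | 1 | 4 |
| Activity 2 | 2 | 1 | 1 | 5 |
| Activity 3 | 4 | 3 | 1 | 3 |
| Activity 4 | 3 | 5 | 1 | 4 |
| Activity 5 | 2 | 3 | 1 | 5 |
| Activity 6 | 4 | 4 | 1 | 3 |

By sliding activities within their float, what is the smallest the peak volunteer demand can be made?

12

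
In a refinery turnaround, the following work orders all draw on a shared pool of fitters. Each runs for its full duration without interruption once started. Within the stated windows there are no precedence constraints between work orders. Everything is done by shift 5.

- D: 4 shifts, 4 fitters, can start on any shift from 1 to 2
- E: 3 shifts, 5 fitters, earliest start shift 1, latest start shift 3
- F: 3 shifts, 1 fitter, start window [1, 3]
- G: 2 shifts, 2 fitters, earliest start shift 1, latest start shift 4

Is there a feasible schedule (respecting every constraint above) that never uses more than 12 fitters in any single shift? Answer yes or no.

yes

Schedule D@1, E@1, F@1, G@4: s1:10  s2:10  s3:10  s4:6  s5:2 — peak 10 ≤ 12.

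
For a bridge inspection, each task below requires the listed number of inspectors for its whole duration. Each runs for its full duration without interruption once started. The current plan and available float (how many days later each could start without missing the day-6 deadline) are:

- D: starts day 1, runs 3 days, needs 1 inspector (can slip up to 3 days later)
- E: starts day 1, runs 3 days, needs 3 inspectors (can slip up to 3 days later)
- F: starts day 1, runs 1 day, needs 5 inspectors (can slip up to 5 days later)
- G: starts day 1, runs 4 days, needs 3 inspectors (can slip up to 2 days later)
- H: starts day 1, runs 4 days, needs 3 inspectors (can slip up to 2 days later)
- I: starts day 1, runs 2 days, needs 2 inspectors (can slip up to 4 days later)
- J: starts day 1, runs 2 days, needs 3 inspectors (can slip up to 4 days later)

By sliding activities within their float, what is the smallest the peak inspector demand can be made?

Early-start (D@1, E@1, F@1, G@1, H@1, I@1, J@1) gives peak 20: d1:20  d2:15  d3:10  d4:6  d5:0  d6:0.
Shift E→4, H→2, I→2, J→5.
Schedule D@1, E@4, F@1, G@1, H@2, I@2, J@5: d1:9  d2:9  d3:9  d4:9  d5:9  d6:6 — peak 9.
Total inspector-days = 51 over 6 days ⇒ peak ≥ ⌈51/6⌉ = 9, so 9 is optimal.

9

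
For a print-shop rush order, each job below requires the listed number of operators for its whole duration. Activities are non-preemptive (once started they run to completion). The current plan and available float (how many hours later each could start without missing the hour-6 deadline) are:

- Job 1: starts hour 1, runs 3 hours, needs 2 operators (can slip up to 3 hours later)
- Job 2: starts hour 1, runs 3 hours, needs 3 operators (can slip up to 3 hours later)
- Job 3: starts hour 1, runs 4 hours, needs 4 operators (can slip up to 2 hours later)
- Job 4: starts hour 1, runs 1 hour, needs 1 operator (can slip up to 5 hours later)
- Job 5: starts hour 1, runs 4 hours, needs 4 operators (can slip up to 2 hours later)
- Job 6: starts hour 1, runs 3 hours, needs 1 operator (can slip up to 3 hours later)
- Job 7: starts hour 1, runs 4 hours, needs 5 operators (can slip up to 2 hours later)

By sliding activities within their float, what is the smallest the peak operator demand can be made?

Early-start (Job 1@1, Job 2@1, Job 3@1, Job 4@1, Job 5@1, Job 6@1, Job 7@1) gives peak 20: h1:20  h2:19  h3:19  h4:13  h5:0  h6:0.
Shift Job 2→4, Job 7→2.
Schedule Job 1@1, Job 2@4, Job 3@1, Job 4@1, Job 5@1, Job 6@1, Job 7@2: h1:12  h2:16  h3:16  h4:16  h5:8  h6:3 — peak 16.

16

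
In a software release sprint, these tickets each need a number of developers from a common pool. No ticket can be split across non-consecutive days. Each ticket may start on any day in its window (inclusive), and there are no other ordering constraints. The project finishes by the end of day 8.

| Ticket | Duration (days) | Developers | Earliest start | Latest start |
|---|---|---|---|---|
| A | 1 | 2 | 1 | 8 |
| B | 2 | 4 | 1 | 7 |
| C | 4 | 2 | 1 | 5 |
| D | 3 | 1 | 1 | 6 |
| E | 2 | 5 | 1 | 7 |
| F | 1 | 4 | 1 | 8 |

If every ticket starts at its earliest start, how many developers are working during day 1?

At early start, day 1 has: A, B, C, D, E, F.
Demand: 2 + 4 + 2 + 1 + 5 + 4 = 18.

18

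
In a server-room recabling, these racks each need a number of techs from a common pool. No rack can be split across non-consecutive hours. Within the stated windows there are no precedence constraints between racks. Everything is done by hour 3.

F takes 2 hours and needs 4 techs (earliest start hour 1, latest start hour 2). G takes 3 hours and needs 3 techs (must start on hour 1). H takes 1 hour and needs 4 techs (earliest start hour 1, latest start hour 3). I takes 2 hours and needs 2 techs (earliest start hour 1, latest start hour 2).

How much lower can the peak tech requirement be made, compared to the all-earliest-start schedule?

4

Early-start peak: h1:13  h2:9  h3:3 ⇒ 13.
Leveled (F@1, G@1, H@3, I@1): h1:9  h2:9  h3:7 ⇒ 9.
Reduction 13 − 9 = 4.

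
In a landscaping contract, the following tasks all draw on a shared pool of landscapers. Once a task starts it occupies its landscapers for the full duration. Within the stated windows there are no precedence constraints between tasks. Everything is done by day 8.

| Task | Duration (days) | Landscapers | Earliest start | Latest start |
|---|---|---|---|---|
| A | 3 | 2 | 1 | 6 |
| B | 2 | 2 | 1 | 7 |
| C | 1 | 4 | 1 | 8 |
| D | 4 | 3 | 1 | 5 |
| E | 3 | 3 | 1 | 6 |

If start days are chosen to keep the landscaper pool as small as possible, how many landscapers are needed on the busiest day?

5

Early-start (A@1, B@1, C@1, D@1, E@1) gives peak 14: d1:14  d2:10  d3:8  d4:3  d5:0  d6:0  d7:0  d8:0.
Shift B→4, C→8, E→5.
Schedule A@1, B@4, C@8, D@1, E@5: d1:5  d2:5  d3:5  d4:5  d5:5  d6:3  d7:3  d8:4 — peak 5.
Total landscaper-days = 35 over 8 days ⇒ peak ≥ ⌈35/8⌉ = 5, so 5 is optimal.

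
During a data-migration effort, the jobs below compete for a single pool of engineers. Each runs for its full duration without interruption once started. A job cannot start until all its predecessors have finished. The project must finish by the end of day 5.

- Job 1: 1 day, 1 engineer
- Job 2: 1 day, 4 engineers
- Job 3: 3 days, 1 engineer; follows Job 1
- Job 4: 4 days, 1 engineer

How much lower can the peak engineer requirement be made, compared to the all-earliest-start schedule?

Early-start peak: d1:6  d2:2  d3:2  d4:2  d5:0 ⇒ 6.
Leveled (Job 1@1, Job 2@5, Job 3@2, Job 4@1): d1:2  d2:2  d3:2  d4:2  d5:4 ⇒ 4.
Reduction 6 − 4 = 2.

2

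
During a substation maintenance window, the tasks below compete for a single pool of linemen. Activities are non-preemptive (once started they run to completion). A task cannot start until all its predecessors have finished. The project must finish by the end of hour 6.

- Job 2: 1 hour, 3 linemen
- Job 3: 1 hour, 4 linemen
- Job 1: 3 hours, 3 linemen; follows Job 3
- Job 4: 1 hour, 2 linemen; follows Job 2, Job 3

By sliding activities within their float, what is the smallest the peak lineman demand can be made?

4

Early-start (Job 2@1, Job 3@1, Job 1@2, Job 4@2) gives peak 7: h1:7  h2:5  h3:3  h4:3  h5:0  h6:0.
Shift Job 3→2, Job 1→3, Job 4→6.
Schedule Job 2@1, Job 3@2, Job 1@3, Job 4@6: h1:3  h2:4  h3:3  h4:3  h5:3  h6:2 — peak 4.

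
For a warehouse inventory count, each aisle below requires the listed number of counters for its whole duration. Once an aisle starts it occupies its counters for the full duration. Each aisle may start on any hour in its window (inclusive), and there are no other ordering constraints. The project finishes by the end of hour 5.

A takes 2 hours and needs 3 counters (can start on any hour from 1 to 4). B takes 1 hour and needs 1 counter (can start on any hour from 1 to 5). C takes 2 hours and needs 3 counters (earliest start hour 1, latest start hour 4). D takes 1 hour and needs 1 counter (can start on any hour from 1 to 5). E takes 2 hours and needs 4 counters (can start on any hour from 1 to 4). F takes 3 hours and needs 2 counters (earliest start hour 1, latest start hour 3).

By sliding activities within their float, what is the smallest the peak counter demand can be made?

6

Early-start (A@1, B@1, C@1, D@1, E@1, F@1) gives peak 14: h1:14  h2:12  h3:2  h4:0  h5:0.
Shift C→2, E→4, F→3.
Schedule A@1, B@1, C@2, D@1, E@4, F@3: h1:5  h2:6  h3:5  h4:6  h5:6 — peak 6.
Total counter-hours = 28 over 5 hours ⇒ peak ≥ ⌈28/5⌉ = 6, so 6 is optimal.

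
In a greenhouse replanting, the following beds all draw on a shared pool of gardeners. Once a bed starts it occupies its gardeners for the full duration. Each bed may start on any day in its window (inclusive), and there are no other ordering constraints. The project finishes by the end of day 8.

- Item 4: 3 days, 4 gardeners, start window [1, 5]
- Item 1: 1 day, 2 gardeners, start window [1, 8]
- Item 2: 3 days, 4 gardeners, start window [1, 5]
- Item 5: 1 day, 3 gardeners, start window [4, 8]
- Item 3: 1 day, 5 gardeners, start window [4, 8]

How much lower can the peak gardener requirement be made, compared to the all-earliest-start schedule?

Early-start peak: d1:10  d2:8  d3:8  d4:8  d5:0  d6:0  d7:0  d8:0 ⇒ 10.
Leveled (Item 4@1, Item 1@4, Item 2@5, Item 5@4, Item 3@8): d1:4  d2:4  d3:4  d4:5  d5:4  d6:4  d7:4  d8:5 ⇒ 5.
Reduction 10 − 5 = 5.

5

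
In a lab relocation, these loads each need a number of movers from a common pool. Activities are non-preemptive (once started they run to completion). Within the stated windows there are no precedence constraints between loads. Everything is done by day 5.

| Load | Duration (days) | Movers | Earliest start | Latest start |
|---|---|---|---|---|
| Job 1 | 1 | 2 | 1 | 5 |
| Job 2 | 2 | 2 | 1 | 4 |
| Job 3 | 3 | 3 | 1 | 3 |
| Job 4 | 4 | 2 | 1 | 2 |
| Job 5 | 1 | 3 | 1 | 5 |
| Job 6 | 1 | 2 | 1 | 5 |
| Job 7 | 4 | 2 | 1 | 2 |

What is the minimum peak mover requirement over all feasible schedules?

Early-start (Job 1@1, Job 2@1, Job 3@1, Job 4@1, Job 5@1, Job 6@1, Job 7@1) gives peak 16: d1:16  d2:9  d3:7  d4:4  d5:0.
Shift Job 3→3, Job 5→5, Job 7→2.
Schedule Job 1@1, Job 2@1, Job 3@3, Job 4@1, Job 5@5, Job 6@1, Job 7@2: d1:8  d2:6  d3:7  d4:7  d5:8 — peak 8.
Total mover-days = 36 over 5 days ⇒ peak ≥ ⌈36/5⌉ = 8, so 8 is optimal.

8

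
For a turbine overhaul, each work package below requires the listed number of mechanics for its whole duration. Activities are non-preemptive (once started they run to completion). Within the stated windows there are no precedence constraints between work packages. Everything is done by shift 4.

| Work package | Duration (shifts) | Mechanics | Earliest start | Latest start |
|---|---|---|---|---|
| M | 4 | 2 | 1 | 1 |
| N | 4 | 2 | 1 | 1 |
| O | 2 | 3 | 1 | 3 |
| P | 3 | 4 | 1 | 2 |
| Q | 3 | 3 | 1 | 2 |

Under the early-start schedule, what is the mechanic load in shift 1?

14

At early start, shift 1 has: M, N, O, P, Q.
Demand: 2 + 2 + 3 + 4 + 3 = 14.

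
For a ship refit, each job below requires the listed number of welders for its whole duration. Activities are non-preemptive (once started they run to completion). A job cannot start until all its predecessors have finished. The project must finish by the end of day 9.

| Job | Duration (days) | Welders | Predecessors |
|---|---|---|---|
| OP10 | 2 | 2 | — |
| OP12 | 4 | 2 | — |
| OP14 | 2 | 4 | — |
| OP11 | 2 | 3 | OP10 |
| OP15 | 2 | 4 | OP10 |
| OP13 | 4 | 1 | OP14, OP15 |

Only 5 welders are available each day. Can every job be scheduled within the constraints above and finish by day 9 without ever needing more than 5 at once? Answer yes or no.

The minimum achievable peak is 6; 5 < 6, so no feasible schedule stays within the cap.

no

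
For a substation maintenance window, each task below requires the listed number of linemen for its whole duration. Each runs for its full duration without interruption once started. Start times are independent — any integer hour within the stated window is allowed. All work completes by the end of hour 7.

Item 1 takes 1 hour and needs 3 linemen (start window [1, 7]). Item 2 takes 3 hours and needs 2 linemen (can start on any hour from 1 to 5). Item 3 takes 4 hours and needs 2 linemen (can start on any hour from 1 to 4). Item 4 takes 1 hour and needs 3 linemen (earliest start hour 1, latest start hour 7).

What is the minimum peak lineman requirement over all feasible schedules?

Early-start (Item 1@1, Item 2@1, Item 3@1, Item 4@1) gives peak 10: h1:10  h2:4  h3:4  h4:2  h5:0  h6:0  h7:0.
Shift Item 2→2, Item 3→2, Item 4→6.
Schedule Item 1@1, Item 2@2, Item 3@2, Item 4@6: h1:3  h2:4  h3:4  h4:4  h5:2  h6:3  h7:0 — peak 4.

4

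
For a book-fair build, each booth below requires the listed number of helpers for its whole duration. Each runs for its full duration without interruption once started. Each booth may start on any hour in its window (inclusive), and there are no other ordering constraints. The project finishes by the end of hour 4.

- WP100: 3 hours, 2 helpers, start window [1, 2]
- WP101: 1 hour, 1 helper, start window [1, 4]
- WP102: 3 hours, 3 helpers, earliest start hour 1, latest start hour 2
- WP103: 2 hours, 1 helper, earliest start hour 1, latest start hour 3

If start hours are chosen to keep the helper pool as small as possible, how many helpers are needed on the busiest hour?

6

Early-start (WP100@1, WP101@1, WP102@1, WP103@1) gives peak 7: h1:7  h2:6  h3:5  h4:0.
Shift WP103→2.
Schedule WP100@1, WP101@1, WP102@1, WP103@2: h1:6  h2:6  h3:6  h4:0 — peak 6.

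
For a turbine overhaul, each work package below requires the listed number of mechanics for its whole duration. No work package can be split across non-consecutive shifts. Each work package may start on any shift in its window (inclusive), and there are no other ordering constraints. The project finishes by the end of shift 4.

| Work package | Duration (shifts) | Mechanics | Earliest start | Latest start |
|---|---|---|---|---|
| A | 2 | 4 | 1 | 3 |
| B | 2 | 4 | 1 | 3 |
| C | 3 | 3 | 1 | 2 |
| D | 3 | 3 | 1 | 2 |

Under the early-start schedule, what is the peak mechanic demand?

Early-start schedule: A@1, B@1, C@1, D@1.
Load per shift: shift 1: 14, shift 2: 14, shift 3: 6, shift 4: 0.
Peak is 14.

14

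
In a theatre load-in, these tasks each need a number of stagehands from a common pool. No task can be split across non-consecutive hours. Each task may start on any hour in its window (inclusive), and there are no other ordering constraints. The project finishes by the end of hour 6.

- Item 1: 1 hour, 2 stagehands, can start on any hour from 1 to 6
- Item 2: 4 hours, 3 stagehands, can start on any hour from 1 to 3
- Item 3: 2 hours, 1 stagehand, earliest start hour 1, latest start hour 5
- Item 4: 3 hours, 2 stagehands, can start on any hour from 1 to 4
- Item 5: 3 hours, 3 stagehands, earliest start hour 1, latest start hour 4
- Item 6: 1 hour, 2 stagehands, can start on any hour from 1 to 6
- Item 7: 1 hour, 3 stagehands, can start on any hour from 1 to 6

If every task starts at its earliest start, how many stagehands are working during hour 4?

3

At early start, hour 4 has: Item 2.
Demand: 3 = 3.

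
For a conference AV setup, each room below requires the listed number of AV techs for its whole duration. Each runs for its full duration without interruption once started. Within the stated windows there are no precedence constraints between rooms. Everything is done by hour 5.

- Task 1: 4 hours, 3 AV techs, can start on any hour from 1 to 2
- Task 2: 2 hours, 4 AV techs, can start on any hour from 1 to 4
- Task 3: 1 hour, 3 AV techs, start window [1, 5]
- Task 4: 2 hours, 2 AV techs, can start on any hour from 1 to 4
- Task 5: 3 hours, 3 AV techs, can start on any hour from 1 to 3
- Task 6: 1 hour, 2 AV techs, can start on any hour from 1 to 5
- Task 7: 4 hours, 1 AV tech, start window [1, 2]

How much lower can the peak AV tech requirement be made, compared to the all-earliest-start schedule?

Early-start peak: h1:18  h2:13  h3:7  h4:4  h5:0 ⇒ 18.
Leveled (Task 1@1, Task 2@1, Task 3@5, Task 4@3, Task 5@3, Task 6@1, Task 7@2): h1:9  h2:8  h3:9  h4:9  h5:7 ⇒ 9.
Reduction 18 − 9 = 9.

9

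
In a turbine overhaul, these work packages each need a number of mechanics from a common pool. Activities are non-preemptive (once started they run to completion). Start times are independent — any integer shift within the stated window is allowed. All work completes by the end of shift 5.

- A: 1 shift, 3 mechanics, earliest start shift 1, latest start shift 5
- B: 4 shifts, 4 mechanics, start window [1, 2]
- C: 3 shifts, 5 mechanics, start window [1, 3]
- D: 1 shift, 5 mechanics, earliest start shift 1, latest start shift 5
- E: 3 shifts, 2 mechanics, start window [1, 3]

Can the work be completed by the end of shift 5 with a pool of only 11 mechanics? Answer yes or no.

yes

Schedule A@1, B@1, C@2, D@5, E@1: s1:9  s2:11  s3:11  s4:9  s5:5 — peak 11 ≤ 11.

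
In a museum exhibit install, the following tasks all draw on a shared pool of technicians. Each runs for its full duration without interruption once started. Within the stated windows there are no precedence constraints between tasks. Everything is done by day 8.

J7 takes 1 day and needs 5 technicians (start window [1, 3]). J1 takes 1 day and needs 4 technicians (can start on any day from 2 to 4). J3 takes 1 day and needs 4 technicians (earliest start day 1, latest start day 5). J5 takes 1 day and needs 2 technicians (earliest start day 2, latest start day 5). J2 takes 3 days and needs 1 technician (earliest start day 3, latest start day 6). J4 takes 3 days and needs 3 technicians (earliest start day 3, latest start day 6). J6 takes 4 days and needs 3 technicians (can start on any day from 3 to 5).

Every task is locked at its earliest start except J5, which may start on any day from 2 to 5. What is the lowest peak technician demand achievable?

J5@2: d1:9  d2:6  d3:7  d4:7  d5:7  d6:3  d7:0  d8:0 → peak 9
J5@3: d1:9  d2:4  d3:9  d4:7  d5:7  d6:3  d7:0  d8:0 → peak 9
J5@4: d1:9  d2:4  d3:7  d4:9  d5:7  d6:3  d7:0  d8:0 → peak 9
J5@5: d1:9  d2:4  d3:7  d4:7  d5:9  d6:3  d7:0  d8:0 → peak 9
Best is J5@2, peak 9.

9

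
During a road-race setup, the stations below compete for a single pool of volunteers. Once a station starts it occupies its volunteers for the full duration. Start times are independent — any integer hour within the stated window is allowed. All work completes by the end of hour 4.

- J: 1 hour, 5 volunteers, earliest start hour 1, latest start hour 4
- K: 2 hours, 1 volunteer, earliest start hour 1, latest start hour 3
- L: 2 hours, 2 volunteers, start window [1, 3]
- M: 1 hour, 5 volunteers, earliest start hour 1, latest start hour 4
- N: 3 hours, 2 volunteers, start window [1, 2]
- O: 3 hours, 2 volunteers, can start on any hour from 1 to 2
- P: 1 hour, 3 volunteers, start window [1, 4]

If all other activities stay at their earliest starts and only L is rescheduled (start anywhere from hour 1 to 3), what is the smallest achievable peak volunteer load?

18

L@1: h1:20  h2:7  h3:4  h4:0 → peak 20
L@2: h1:18  h2:7  h3:6  h4:0 → peak 18
L@3: h1:18  h2:5  h3:6  h4:2 → peak 18
Best is L@2, peak 18.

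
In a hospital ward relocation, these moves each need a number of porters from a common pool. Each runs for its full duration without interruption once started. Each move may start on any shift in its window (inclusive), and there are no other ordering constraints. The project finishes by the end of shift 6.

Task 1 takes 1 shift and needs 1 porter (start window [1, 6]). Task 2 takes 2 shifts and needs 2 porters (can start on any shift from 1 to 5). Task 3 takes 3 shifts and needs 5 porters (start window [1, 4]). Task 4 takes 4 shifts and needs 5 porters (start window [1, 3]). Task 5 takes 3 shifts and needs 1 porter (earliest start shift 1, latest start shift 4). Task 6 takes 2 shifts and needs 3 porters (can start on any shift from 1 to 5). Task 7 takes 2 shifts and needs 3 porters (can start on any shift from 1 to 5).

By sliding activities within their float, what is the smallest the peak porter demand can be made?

10

Early-start (Task 1@1, Task 2@1, Task 3@1, Task 4@1, Task 5@1, Task 6@1, Task 7@1) gives peak 20: s1:20  s2:19  s3:11  s4:5  s5:0  s6:0.
Shift Task 3→4, Task 4→3.
Schedule Task 1@1, Task 2@1, Task 3@4, Task 4@3, Task 5@1, Task 6@1, Task 7@1: s1:10  s2:9  s3:6  s4:10  s5:10  s6:10 — peak 10.
Total porter-shifts = 55 over 6 shifts ⇒ peak ≥ ⌈55/6⌉ = 10, so 10 is optimal.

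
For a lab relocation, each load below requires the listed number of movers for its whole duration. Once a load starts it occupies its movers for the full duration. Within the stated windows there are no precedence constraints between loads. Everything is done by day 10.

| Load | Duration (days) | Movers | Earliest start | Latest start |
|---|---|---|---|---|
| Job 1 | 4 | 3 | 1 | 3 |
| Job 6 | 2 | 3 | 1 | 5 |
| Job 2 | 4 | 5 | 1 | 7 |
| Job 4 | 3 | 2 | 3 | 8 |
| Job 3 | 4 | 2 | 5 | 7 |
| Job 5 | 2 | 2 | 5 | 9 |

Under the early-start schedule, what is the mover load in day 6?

4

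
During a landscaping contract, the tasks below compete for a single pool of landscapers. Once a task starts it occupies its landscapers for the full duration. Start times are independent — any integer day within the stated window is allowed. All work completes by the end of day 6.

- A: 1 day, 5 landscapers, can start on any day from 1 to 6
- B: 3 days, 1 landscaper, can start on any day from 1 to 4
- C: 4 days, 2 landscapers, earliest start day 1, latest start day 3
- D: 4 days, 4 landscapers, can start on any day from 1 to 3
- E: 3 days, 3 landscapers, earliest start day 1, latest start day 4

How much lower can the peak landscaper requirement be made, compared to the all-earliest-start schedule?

6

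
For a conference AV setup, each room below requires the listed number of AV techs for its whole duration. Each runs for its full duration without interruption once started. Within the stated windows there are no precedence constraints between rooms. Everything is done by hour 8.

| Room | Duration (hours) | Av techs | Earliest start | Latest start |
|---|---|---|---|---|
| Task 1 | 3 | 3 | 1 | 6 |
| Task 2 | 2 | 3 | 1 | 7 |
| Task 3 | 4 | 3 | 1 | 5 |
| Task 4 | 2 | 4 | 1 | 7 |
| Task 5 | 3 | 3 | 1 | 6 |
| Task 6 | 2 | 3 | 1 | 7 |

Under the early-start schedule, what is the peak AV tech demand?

Early-start schedule: Task 1@1, Task 2@1, Task 3@1, Task 4@1, Task 5@1, Task 6@1.
Load per hour: hour 1: 19, hour 2: 19, hour 3: 9, hour 4: 3, hour 5: 0, hour 6: 0, hour 7: 0, hour 8: 0.
Peak is 19.

19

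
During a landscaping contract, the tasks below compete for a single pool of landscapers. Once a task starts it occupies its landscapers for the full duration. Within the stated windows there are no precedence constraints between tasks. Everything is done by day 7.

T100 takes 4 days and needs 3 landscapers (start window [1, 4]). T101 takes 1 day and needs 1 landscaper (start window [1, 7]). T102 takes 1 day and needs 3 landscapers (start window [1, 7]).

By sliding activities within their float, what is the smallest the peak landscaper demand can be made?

3

Early-start (T100@1, T101@1, T102@1) gives peak 7: d1:7  d2:3  d3:3  d4:3  d5:0  d6:0  d7:0.
Shift T101→5, T102→6.
Schedule T100@1, T101@5, T102@6: d1:3  d2:3  d3:3  d4:3  d5:1  d6:3  d7:0 — peak 3.
Total landscaper-days = 16 over 7 days ⇒ peak ≥ ⌈16/7⌉ = 3, so 3 is optimal.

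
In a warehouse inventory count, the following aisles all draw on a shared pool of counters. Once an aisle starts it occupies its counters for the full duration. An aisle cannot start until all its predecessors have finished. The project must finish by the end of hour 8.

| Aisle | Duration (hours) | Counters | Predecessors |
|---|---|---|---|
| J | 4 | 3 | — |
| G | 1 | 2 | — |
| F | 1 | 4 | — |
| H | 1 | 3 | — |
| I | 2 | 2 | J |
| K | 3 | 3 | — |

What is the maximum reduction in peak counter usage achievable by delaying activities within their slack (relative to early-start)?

Early-start peak: h1:15  h2:6  h3:6  h4:3  h5:2  h6:2  h7:0  h8:0 ⇒ 15.
Leveled (J@1, G@1, F@5, H@2, I@5, K@6): h1:5  h2:6  h3:3  h4:3  h5:6  h6:5  h7:3  h8:3 ⇒ 6.
Reduction 15 − 6 = 9.

9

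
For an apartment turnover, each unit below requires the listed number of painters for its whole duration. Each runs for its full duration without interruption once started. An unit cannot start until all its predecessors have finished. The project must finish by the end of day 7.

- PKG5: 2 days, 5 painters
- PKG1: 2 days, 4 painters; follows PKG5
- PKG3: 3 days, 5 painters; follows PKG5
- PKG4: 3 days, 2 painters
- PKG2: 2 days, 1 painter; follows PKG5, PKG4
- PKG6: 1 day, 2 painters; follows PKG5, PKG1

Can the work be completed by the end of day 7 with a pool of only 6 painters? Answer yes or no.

no

Total painter-days = 43; over 7 days the average is 43/7 > 6, so some day must exceed 6.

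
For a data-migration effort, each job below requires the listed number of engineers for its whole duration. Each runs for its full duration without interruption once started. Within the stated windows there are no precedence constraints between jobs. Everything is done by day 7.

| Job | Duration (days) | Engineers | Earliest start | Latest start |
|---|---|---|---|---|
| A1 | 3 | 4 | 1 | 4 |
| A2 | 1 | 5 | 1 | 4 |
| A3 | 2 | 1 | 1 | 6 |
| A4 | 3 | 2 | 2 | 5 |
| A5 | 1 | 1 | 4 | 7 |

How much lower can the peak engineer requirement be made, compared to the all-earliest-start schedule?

Early-start peak: d1:10  d2:7  d3:6  d4:3  d5:0  d6:0  d7:0 ⇒ 10.
Leveled (A1@1, A2@4, A3@1, A4@5, A5@5): d1:5  d2:5  d3:4  d4:5  d5:3  d6:2  d7:2 ⇒ 5.
Reduction 10 − 5 = 5.

5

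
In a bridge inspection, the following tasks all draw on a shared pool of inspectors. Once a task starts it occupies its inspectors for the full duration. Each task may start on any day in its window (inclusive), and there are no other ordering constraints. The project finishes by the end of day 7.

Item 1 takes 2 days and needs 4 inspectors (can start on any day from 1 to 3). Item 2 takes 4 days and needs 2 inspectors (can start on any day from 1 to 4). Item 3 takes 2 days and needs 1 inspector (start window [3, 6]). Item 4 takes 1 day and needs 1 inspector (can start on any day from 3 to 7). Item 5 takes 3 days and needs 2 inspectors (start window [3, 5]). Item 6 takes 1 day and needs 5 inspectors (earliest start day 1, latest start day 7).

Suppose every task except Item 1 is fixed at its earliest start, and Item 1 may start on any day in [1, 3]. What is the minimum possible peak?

Item 1@1: d1:11  d2:6  d3:6  d4:5  d5:2  d6:0  d7:0 → peak 11
Item 1@2: d1:7  d2:6  d3:10  d4:5  d5:2  d6:0  d7:0 → peak 10
Item 1@3: d1:7  d2:2  d3:10  d4:9  d5:2  d6:0  d7:0 → peak 10
Best is Item 1@2, peak 10.

10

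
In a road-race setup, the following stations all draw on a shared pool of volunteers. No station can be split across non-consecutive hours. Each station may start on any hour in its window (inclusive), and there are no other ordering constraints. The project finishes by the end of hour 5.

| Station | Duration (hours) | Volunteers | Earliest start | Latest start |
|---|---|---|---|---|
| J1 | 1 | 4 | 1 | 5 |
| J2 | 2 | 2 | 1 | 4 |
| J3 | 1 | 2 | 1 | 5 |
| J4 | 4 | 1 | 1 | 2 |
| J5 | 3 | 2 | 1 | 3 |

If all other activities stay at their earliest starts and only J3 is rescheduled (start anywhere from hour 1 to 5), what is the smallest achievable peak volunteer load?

9

J3@1: h1:11  h2:5  h3:3  h4:1  h5:0 → peak 11
J3@2: h1:9  h2:7  h3:3  h4:1  h5:0 → peak 9
J3@3: h1:9  h2:5  h3:5  h4:1  h5:0 → peak 9
J3@4: h1:9  h2:5  h3:3  h4:3  h5:0 → peak 9
J3@5: h1:9  h2:5  h3:3  h4:1  h5:2 → peak 9
Best is J3@2, peak 9.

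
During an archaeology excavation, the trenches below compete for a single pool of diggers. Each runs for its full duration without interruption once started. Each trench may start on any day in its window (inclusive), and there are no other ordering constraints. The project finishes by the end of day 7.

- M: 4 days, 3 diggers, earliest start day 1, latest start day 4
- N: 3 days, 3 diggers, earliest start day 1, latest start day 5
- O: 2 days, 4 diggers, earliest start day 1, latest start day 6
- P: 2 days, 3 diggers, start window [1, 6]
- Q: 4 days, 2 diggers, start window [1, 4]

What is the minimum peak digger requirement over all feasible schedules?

8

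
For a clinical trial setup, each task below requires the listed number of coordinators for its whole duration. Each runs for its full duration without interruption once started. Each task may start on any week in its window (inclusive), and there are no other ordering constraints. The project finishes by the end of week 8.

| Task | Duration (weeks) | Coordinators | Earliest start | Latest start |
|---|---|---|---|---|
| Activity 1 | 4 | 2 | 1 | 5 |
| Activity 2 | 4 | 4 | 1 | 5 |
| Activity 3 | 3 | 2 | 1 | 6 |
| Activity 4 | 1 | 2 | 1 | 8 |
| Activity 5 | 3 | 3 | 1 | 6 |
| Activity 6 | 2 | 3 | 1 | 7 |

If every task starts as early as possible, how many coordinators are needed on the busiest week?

16

Early-start schedule: Activity 1@1, Activity 2@1, Activity 3@1, Activity 4@1, Activity 5@1, Activity 6@1.
Load per week: week 1: 16, week 2: 14, week 3: 11, week 4: 6, week 5: 0, week 6: 0, week 7: 0, week 8: 0.
Peak is 16.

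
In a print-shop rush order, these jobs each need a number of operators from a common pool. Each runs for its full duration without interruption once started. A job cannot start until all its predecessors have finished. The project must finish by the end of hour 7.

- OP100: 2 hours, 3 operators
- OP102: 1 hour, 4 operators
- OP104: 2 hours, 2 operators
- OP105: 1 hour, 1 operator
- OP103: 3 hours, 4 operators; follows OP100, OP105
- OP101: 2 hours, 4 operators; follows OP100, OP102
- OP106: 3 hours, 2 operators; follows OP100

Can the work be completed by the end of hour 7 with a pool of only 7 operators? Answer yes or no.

Schedule OP100@1, OP102@1, OP104@2, OP105@2, OP103@3, OP101@6, OP106@4: h1:7  h2:6  h3:6  h4:6  h5:6  h6:6  h7:4 — peak 7 ≤ 7.

yes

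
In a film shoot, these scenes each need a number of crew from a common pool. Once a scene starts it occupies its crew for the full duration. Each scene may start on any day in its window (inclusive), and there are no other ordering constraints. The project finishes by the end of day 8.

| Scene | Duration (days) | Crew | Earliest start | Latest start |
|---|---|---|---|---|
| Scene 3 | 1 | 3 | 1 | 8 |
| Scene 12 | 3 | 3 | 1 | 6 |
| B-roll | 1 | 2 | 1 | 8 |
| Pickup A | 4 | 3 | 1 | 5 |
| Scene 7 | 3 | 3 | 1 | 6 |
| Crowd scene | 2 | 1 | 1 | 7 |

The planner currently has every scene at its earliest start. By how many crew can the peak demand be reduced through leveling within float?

9

Early-start peak: d1:15  d2:10  d3:9  d4:3  d5:0  d6:0  d7:0  d8:0 ⇒ 15.
Leveled (Scene 3@1, Scene 12@1, B-roll@2, Pickup A@3, Scene 7@4, Crowd scene@7): d1:6  d2:5  d3:6  d4:6  d5:6  d6:6  d7:1  d8:1 ⇒ 6.
Reduction 15 − 6 = 9.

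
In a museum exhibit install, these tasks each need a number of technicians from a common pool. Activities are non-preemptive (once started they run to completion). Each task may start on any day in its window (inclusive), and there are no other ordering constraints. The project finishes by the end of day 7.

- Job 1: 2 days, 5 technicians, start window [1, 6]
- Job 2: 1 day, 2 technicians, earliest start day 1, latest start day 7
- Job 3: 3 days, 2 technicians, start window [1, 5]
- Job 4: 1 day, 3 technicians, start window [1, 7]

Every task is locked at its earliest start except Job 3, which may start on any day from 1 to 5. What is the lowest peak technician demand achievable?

Job 3@1: d1:12  d2:7  d3:2  d4:0  d5:0  d6:0  d7:0 → peak 12
Job 3@2: d1:10  d2:7  d3:2  d4:2  d5:0  d6:0  d7:0 → peak 10
Job 3@3: d1:10  d2:5  d3:2  d4:2  d5:2  d6:0  d7:0 → peak 10
Job 3@4: d1:10  d2:5  d3:0  d4:2  d5:2  d6:2  d7:0 → peak 10
Job 3@5: d1:10  d2:5  d3:0  d4:0  d5:2  d6:2  d7:2 → peak 10
Best is Job 3@2, peak 10.

10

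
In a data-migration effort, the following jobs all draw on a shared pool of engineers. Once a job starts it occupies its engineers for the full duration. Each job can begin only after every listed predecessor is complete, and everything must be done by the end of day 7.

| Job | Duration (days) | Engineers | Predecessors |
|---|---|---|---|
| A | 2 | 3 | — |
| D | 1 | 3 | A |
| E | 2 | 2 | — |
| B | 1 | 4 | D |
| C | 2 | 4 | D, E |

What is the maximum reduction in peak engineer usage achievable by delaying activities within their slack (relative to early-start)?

Early-start peak: d1:5  d2:5  d3:3  d4:8  d5:4  d6:0  d7:0 ⇒ 8.
Leveled (A@1, D@3, E@1, B@4, C@5): d1:5  d2:5  d3:3  d4:4  d5:4  d6:4  d7:0 ⇒ 5.
Reduction 8 − 5 = 3.

3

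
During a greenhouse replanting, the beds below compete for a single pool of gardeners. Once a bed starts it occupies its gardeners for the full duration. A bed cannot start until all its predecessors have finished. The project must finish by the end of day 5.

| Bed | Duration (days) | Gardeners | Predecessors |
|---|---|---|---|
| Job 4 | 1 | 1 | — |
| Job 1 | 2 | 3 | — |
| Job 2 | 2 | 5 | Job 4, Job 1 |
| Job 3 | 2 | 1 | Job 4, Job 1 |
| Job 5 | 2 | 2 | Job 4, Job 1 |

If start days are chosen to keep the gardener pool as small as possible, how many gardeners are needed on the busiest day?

8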